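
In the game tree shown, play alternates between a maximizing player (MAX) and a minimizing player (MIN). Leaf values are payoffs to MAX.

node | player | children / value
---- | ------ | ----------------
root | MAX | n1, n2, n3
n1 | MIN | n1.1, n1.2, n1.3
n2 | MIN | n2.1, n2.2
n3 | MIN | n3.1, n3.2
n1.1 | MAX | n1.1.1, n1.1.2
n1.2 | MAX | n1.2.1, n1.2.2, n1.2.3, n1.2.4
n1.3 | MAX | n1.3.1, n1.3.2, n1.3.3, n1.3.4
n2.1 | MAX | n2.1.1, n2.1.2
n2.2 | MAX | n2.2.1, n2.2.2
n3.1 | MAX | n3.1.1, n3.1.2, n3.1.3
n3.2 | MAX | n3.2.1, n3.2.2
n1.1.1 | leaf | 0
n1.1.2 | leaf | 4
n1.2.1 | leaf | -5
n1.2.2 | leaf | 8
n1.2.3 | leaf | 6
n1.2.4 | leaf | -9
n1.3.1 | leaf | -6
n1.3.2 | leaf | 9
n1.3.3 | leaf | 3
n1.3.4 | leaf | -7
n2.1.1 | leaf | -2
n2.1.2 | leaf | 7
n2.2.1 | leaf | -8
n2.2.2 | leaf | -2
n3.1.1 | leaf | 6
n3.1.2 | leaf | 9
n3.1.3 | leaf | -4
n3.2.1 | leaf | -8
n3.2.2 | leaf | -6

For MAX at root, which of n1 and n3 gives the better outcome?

n1

n1.1 (MAX): max(0, 4) = 4
n1.2 (MAX): max(-5, 8, 6, -9) = 8
n1.3 (MAX): max(-6, 9, 3, -7) = 9
n1 (MIN): min(4, 8, 9) = 4
n3.1 (MAX): max(6, 9, -4) = 9
n3.2 (MAX): max(-8, -6) = -6
n3 (MIN): min(9, -6) = -6
MAX prefers the higher value; n1=4, n3=-6. n1 is better since 4 > -6.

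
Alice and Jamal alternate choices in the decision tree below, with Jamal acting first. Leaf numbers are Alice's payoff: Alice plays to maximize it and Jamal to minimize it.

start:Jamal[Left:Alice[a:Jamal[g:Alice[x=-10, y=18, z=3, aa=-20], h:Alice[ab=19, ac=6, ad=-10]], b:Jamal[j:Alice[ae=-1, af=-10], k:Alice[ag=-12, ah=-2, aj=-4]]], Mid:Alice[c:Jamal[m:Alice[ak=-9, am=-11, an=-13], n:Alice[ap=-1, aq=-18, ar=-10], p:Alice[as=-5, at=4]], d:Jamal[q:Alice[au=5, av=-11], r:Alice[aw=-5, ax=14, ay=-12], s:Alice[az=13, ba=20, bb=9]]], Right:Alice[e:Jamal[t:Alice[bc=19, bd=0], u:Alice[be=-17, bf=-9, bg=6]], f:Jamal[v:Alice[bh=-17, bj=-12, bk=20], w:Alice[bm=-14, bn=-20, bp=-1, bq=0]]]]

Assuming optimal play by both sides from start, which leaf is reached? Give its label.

au

g (Alice): max(-10, 18, 3, -20) = 18
h (Alice): max(19, 6, -10) = 19
a (Jamal): min(18, 19) = 18
j (Alice): max(-1, -10) = -1
k (Alice): max(-12, -2, -4) = -2
b (Jamal): min(-1, -2) = -2
Left (Alice): max(18, -2) = 18
m (Alice): max(-9, -11, -13) = -9
n (Alice): max(-1, -18, -10) = -1
p (Alice): max(-5, 4) = 4
c (Jamal): min(-9, -1, 4) = -9
q (Alice): max(5, -11) = 5
r (Alice): max(-5, 14, -12) = 14
s (Alice): max(13, 20, 9) = 20
d (Jamal): min(5, 14, 20) = 5
Mid (Alice): max(-9, 5) = 5
t (Alice): max(19, 0) = 19
u (Alice): max(-17, -9, 6) = 6
e (Jamal): min(19, 6) = 6
v (Alice): max(-17, -12, 20) = 20
w (Alice): max(-14, -20, -1, 0) = 0
f (Jamal): min(20, 0) = 0
Right (Alice): max(6, 0) = 6
start (Jamal): min(18, 5, 6) = 5
At start, Jamal picks Mid (lowest: 5).
At Mid, Alice picks d (highest: 5).
At d, Jamal picks q (lowest: 5).
At q, Alice picks au (highest: 5).
Terminal value 5.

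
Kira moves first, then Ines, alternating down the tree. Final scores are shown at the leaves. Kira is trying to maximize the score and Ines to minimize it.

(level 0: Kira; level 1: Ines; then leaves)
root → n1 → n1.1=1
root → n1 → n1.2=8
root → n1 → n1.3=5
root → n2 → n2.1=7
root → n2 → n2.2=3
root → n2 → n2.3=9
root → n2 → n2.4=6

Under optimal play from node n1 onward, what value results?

n1 (Ines): min(1, 8, 5) = 1

1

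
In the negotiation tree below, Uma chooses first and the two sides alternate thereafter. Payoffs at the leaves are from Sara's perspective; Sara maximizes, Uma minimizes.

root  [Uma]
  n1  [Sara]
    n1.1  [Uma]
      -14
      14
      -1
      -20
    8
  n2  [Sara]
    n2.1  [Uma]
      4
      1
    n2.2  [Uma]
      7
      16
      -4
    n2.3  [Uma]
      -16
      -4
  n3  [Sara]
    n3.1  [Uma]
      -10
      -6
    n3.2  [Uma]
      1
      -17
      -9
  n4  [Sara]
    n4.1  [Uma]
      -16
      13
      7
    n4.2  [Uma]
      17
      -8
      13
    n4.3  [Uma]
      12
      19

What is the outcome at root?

n1.1 (Uma): min(-14, 14, -1, -20) = -20
n1 (Sara): max(-20, 8) = 8
n2.1 (Uma): min(4, 1) = 1
n2.2 (Uma): min(7, 16, -4) = -4
n2.3 (Uma): min(-16, -4) = -16
n2 (Sara): max(1, -4, -16) = 1
n3.1 (Uma): min(-10, -6) = -10
n3.2 (Uma): min(1, -17, -9) = -17
n3 (Sara): max(-10, -17) = -10
n4.1 (Uma): min(-16, 13, 7) = -16
n4.2 (Uma): min(17, -8, 13) = -8
n4.3 (Uma): min(12, 19) = 12
n4 (Sara): max(-16, -8, 12) = 12
root (Uma): min(8, 1, -10, 12) = -10

-10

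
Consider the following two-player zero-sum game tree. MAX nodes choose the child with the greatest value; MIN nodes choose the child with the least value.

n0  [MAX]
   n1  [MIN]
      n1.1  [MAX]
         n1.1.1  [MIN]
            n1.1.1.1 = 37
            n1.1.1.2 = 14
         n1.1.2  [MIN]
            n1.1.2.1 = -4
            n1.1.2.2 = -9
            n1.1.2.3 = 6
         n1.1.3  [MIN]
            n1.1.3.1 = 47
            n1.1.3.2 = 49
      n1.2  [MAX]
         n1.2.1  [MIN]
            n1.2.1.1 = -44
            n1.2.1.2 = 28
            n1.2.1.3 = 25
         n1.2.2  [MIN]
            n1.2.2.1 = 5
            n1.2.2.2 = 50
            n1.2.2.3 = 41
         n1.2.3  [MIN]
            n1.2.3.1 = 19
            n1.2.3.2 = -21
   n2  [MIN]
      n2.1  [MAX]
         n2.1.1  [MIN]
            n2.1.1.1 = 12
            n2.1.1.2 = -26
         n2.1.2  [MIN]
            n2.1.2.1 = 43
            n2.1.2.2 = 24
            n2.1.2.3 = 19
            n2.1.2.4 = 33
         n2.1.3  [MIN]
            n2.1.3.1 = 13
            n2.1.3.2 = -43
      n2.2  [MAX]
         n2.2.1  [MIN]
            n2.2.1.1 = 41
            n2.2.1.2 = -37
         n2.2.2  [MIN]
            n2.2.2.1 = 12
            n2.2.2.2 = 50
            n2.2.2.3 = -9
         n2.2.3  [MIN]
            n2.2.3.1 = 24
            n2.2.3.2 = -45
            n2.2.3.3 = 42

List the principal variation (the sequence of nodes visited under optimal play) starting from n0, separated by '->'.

n0 -> n1 -> n1.2 -> n1.2.2 -> n1.2.2.1

n1.1.1 (MIN): min(37, 14) = 14
n1.1.2 (MIN): min(-4, -9, 6) = -9
n1.1.3 (MIN): min(47, 49) = 47
n1.1 (MAX): max(14, -9, 47) = 47
n1.2.1 (MIN): min(-44, 28, 25) = -44
n1.2.2 (MIN): min(5, 50, 41) = 5
n1.2.3 (MIN): min(19, -21) = -21
n1.2 (MAX): max(-44, 5, -21) = 5
n1 (MIN): min(47, 5) = 5
n2.1.1 (MIN): min(12, -26) = -26
n2.1.2 (MIN): min(43, 24, 19, 33) = 19
n2.1.3 (MIN): min(13, -43) = -43
n2.1 (MAX): max(-26, 19, -43) = 19
n2.2.1 (MIN): min(41, -37) = -37
n2.2.2 (MIN): min(12, 50, -9) = -9
n2.2.3 (MIN): min(24, -45, 42) = -45
n2.2 (MAX): max(-37, -9, -45) = -9
n2 (MIN): min(19, -9) = -9
n0 (MAX): max(5, -9) = 5
At n0, MAX picks n1 (highest: 5).
At n1, MIN picks n1.2 (lowest: 5).
At n1.2, MAX picks n1.2.2 (highest: 5).
At n1.2.2, MIN picks n1.2.2.1 (lowest: 5).
Terminal value 5.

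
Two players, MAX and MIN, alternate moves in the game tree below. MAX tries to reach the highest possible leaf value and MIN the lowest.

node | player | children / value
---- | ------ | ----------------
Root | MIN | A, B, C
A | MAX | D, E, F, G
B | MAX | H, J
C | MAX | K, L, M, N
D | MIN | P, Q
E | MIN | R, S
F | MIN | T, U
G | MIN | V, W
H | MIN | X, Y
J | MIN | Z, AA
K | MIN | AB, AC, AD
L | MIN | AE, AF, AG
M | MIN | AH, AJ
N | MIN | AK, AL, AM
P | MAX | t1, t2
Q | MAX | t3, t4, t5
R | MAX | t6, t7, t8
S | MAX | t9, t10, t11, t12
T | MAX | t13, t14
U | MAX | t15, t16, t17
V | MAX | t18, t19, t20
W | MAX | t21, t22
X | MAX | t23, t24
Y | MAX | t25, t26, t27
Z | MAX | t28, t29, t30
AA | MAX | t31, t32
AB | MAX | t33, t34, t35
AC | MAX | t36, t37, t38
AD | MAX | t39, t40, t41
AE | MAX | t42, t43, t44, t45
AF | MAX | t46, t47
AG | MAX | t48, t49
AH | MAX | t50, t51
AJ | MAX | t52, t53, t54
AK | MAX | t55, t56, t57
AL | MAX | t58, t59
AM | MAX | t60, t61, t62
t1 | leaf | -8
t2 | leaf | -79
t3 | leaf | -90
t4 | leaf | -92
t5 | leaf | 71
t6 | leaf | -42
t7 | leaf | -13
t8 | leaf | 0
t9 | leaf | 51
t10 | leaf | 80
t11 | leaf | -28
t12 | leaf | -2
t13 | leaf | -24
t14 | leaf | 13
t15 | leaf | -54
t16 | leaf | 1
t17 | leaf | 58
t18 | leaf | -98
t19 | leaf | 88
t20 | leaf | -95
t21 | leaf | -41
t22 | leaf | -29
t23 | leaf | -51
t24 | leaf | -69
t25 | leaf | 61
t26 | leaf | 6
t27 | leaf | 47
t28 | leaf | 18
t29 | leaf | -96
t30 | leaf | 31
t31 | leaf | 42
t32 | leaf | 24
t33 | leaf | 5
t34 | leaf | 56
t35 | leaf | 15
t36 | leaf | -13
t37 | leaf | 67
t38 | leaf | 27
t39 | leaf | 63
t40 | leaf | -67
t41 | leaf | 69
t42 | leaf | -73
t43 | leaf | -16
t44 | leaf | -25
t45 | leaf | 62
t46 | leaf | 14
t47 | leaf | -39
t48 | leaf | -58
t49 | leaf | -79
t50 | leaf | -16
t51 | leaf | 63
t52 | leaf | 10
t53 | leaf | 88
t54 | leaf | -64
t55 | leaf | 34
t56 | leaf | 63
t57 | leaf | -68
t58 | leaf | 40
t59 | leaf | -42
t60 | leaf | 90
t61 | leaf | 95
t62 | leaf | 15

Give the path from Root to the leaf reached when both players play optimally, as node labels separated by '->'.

Root -> A -> F -> T -> t14

P (MAX): max(-8, -79) = -8
Q (MAX): max(-90, -92, 71) = 71
D (MIN): min(-8, 71) = -8
R (MAX): max(-42, -13, 0) = 0
S (MAX): max(51, 80, -28, -2) = 80
E (MIN): min(0, 80) = 0
T (MAX): max(-24, 13) = 13
U (MAX): max(-54, 1, 58) = 58
F (MIN): min(13, 58) = 13
V (MAX): max(-98, 88, -95) = 88
W (MAX): max(-41, -29) = -29
G (MIN): min(88, -29) = -29
A (MAX): max(-8, 0, 13, -29) = 13
X (MAX): max(-51, -69) = -51
Y (MAX): max(61, 6, 47) = 61
H (MIN): min(-51, 61) = -51
Z (MAX): max(18, -96, 31) = 31
AA (MAX): max(42, 24) = 42
J (MIN): min(31, 42) = 31
B (MAX): max(-51, 31) = 31
AB (MAX): max(5, 56, 15) = 56
AC (MAX): max(-13, 67, 27) = 67
AD (MAX): max(63, -67, 69) = 69
K (MIN): min(56, 67, 69) = 56
AE (MAX): max(-73, -16, -25, 62) = 62
AF (MAX): max(14, -39) = 14
AG (MAX): max(-58, -79) = -58
L (MIN): min(62, 14, -58) = -58
AH (MAX): max(-16, 63) = 63
AJ (MAX): max(10, 88, -64) = 88
M (MIN): min(63, 88) = 63
AK (MAX): max(34, 63, -68) = 63
AL (MAX): max(40, -42) = 40
AM (MAX): max(90, 95, 15) = 95
N (MIN): min(63, 40, 95) = 40
C (MAX): max(56, -58, 63, 40) = 63
Root (MIN): min(13, 31, 63) = 13
At Root, MIN picks A (lowest: 13).
At A, MAX picks F (highest: 13).
At F, MIN picks T (lowest: 13).
At T, MAX picks t14 (highest: 13).
Terminal value 13.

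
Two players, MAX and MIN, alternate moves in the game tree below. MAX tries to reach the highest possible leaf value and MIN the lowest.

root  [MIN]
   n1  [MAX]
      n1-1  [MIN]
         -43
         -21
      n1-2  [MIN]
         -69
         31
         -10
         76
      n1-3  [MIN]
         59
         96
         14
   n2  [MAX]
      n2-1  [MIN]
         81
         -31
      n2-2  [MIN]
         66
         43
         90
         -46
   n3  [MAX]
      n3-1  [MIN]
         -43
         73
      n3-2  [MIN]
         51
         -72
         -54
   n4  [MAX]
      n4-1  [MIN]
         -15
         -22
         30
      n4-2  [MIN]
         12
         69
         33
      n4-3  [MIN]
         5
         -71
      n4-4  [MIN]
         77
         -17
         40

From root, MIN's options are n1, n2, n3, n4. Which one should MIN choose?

n3

n1-1 (MIN): min(-43, -21) = -43
n1-2 (MIN): min(-69, 31, -10, 76) = -69
n1-3 (MIN): min(59, 96, 14) = 14
n1 (MAX): max(-43, -69, 14) = 14
n2-1 (MIN): min(81, -31) = -31
n2-2 (MIN): min(66, 43, 90, -46) = -46
n2 (MAX): max(-31, -46) = -31
n3-1 (MIN): min(-43, 73) = -43
n3-2 (MIN): min(51, -72, -54) = -72
n3 (MAX): max(-43, -72) = -43
n4-1 (MIN): min(-15, -22, 30) = -22
n4-2 (MIN): min(12, 69, 33) = 12
n4-3 (MIN): min(5, -71) = -71
n4-4 (MIN): min(77, -17, 40) = -17
n4 (MAX): max(-22, 12, -71, -17) = 12
root (MIN): min(14, -31, -43, 12) = -43
MIN at root wants the lowest of {n1=14, n2=-31, n3=-43, n4=12}, so chooses n3.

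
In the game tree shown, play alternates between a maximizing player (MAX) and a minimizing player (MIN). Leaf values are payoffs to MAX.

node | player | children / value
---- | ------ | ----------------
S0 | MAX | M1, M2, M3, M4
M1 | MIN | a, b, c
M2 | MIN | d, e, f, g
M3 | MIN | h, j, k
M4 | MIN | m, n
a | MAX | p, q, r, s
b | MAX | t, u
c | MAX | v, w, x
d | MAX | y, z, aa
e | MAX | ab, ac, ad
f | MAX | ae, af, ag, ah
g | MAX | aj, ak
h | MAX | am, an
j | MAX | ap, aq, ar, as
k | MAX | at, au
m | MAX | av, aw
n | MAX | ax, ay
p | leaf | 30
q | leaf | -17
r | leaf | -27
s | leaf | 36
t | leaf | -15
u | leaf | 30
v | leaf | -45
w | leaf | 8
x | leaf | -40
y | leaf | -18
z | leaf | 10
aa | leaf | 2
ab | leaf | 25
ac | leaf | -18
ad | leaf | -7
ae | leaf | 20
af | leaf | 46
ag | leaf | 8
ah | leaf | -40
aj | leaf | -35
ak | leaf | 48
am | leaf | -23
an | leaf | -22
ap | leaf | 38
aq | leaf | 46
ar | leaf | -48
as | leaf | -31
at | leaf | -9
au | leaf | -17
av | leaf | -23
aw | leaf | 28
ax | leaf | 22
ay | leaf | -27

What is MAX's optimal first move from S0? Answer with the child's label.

a (MAX): max(30, -17, -27, 36) = 36
b (MAX): max(-15, 30) = 30
c (MAX): max(-45, 8, -40) = 8
M1 (MIN): min(36, 30, 8) = 8
d (MAX): max(-18, 10, 2) = 10
e (MAX): max(25, -18, -7) = 25
f (MAX): max(20, 46, 8, -40) = 46
g (MAX): max(-35, 48) = 48
M2 (MIN): min(10, 25, 46, 48) = 10
h (MAX): max(-23, -22) = -22
j (MAX): max(38, 46, -48, -31) = 46
k (MAX): max(-9, -17) = -9
M3 (MIN): min(-22, 46, -9) = -22
m (MAX): max(-23, 28) = 28
n (MAX): max(22, -27) = 22
M4 (MIN): min(28, 22) = 22
S0 (MAX): max(8, 10, -22, 22) = 22
MAX at S0 wants the highest of {M1=8, M2=10, M3=-22, M4=22}, so chooses M4.

M4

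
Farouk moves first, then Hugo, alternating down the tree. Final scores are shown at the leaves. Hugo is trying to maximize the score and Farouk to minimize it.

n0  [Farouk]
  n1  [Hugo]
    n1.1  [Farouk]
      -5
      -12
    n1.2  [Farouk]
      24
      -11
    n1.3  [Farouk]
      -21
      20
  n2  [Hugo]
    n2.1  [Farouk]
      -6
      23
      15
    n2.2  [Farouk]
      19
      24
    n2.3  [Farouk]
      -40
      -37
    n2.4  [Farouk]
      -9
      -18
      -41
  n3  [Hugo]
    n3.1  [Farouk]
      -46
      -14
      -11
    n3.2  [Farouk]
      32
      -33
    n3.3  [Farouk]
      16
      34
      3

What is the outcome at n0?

n1.1 (Farouk): min(-5, -12) = -12
n1.2 (Farouk): min(24, -11) = -11
n1.3 (Farouk): min(-21, 20) = -21
n1 (Hugo): max(-12, -11, -21) = -11
n2.1 (Farouk): min(-6, 23, 15) = -6
n2.2 (Farouk): min(19, 24) = 19
n2.3 (Farouk): min(-40, -37) = -40
n2.4 (Farouk): min(-9, -18, -41) = -41
n2 (Hugo): max(-6, 19, -40, -41) = 19
n3.1 (Farouk): min(-46, -14, -11) = -46
n3.2 (Farouk): min(32, -33) = -33
n3.3 (Farouk): min(16, 34, 3) = 3
n3 (Hugo): max(-46, -33, 3) = 3
n0 (Farouk): min(-11, 19, 3) = -11

-11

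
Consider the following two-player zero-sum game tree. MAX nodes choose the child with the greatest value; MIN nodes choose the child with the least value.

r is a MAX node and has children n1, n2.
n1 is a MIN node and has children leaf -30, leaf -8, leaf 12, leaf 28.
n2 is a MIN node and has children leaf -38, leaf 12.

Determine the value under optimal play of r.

-30

n1 (MIN): min(-30, -8, 12, 28) = -30
n2 (MIN): min(-38, 12) = -38
r (MAX): max(-30, -38) = -30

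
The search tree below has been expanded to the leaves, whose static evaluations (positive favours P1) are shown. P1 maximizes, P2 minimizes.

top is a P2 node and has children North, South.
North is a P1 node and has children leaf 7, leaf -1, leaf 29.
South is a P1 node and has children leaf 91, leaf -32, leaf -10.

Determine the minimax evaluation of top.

29

North (P1): max(7, -1, 29) = 29
South (P1): max(91, -32, -10) = 91
top (P2): min(29, 91) = 29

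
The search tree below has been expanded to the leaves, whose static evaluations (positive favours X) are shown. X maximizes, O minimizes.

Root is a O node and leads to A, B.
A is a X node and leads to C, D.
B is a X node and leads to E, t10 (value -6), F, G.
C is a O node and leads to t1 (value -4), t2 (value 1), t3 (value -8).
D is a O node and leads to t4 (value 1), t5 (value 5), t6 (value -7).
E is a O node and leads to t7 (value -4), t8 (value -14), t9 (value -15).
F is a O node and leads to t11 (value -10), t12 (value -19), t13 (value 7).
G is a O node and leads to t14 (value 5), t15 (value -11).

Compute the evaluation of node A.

C (O): min(-4, 1, -8) = -8
D (O): min(1, 5, -7) = -7
A (X): max(-8, -7) = -7

-7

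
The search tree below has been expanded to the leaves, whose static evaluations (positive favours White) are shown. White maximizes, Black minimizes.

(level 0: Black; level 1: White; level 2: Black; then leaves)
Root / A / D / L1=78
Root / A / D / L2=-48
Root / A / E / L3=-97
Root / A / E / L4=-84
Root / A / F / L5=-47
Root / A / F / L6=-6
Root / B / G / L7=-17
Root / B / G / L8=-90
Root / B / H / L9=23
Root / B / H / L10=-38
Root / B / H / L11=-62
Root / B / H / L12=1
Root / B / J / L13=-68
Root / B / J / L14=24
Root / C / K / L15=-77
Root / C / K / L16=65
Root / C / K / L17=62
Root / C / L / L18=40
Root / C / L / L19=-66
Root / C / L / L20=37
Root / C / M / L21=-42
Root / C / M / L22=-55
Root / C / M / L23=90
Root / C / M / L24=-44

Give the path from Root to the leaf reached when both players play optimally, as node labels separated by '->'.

Root -> B -> H -> L11

D (Black): min(78, -48) = -48
E (Black): min(-97, -84) = -97
F (Black): min(-47, -6) = -47
A (White): max(-48, -97, -47) = -47
G (Black): min(-17, -90) = -90
H (Black): min(23, -38, -62, 1) = -62
J (Black): min(-68, 24) = -68
B (White): max(-90, -62, -68) = -62
K (Black): min(-77, 65, 62) = -77
L (Black): min(40, -66, 37) = -66
M (Black): min(-42, -55, 90, -44) = -55
C (White): max(-77, -66, -55) = -55
Root (Black): min(-47, -62, -55) = -62
At Root, Black picks B (lowest: -62).
At B, White picks H (highest: -62).
At H, Black picks L11 (lowest: -62).
Terminal value -62.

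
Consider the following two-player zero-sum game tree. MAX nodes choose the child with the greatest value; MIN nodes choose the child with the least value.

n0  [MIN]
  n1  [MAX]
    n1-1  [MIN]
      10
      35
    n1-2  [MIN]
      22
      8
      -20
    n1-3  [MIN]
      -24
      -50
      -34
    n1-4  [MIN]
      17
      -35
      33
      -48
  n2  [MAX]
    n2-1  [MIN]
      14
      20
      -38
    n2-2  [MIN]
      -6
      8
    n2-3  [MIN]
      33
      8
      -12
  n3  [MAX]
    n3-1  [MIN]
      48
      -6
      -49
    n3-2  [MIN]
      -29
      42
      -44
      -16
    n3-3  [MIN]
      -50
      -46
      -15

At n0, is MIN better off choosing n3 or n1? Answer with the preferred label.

n3-1 (MIN): min(48, -6, -49) = -49
n3-2 (MIN): min(-29, 42, -44, -16) = -44
n3-3 (MIN): min(-50, -46, -15) = -50
n3 (MAX): max(-49, -44, -50) = -44
n1-1 (MIN): min(10, 35) = 10
n1-2 (MIN): min(22, 8, -20) = -20
n1-3 (MIN): min(-24, -50, -34) = -50
n1-4 (MIN): min(17, -35, 33, -48) = -48
n1 (MAX): max(10, -20, -50, -48) = 10
MIN prefers the lower value; n3=-44, n1=10. n3 is better since -44 < 10.

n3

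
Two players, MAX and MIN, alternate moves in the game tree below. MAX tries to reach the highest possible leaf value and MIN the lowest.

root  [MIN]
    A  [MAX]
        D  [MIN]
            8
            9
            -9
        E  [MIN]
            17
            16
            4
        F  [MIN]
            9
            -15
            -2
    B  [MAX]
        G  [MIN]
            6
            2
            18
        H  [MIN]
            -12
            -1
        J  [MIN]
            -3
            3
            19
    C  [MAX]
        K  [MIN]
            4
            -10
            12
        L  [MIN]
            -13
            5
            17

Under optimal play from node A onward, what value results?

D (MIN): min(8, 9, -9) = -9
E (MIN): min(17, 16, 4) = 4
F (MIN): min(9, -15, -2) = -15
A (MAX): max(-9, 4, -15) = 4

4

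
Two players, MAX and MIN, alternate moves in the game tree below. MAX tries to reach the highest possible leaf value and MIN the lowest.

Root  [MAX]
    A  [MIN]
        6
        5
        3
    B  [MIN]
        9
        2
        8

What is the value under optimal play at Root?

A (MIN): min(6, 5, 3) = 3
B (MIN): min(9, 2, 8) = 2
Root (MAX): max(3, 2) = 3

3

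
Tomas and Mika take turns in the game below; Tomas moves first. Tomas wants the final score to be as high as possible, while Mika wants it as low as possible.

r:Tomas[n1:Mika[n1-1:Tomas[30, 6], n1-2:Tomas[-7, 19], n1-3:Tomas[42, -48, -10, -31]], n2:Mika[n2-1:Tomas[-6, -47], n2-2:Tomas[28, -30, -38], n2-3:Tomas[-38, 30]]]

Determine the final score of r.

19

n1-1 (Tomas): max(30, 6) = 30
n1-2 (Tomas): max(-7, 19) = 19
n1-3 (Tomas): max(42, -48, -10, -31) = 42
n1 (Mika): min(30, 19, 42) = 19
n2-1 (Tomas): max(-6, -47) = -6
n2-2 (Tomas): max(28, -30, -38) = 28
n2-3 (Tomas): max(-38, 30) = 30
n2 (Mika): min(-6, 28, 30) = -6
r (Tomas): max(19, -6) = 19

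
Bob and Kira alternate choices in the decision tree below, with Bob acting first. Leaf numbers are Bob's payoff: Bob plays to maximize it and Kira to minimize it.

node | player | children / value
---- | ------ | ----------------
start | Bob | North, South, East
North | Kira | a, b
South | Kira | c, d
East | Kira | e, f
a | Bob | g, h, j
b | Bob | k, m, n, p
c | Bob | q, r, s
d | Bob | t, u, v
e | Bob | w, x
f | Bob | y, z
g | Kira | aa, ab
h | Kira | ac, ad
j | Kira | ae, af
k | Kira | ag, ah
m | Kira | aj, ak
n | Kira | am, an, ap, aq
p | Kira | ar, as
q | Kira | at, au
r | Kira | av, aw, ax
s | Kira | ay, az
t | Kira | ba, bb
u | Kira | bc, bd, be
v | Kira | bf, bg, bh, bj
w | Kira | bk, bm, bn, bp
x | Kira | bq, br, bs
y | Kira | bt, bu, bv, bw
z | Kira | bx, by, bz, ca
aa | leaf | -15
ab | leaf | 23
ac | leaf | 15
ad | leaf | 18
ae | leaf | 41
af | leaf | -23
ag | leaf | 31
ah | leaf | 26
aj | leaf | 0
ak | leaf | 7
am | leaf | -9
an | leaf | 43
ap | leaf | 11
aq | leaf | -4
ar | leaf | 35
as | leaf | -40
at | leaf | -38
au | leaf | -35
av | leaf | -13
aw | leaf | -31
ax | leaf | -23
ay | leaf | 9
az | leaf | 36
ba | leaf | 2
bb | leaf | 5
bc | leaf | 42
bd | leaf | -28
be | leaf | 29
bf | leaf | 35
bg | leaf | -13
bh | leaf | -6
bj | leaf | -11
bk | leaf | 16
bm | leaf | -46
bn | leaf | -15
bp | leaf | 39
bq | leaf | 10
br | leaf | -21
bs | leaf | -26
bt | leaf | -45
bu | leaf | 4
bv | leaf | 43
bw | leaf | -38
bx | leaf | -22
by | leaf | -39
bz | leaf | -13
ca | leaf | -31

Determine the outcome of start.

15

g (Kira): min(-15, 23) = -15
h (Kira): min(15, 18) = 15
j (Kira): min(41, -23) = -23
a (Bob): max(-15, 15, -23) = 15
k (Kira): min(31, 26) = 26
m (Kira): min(0, 7) = 0
n (Kira): min(-9, 43, 11, -4) = -9
p (Kira): min(35, -40) = -40
b (Bob): max(26, 0, -9, -40) = 26
North (Kira): min(15, 26) = 15
q (Kira): min(-38, -35) = -38
r (Kira): min(-13, -31, -23) = -31
s (Kira): min(9, 36) = 9
c (Bob): max(-38, -31, 9) = 9
t (Kira): min(2, 5) = 2
u (Kira): min(42, -28, 29) = -28
v (Kira): min(35, -13, -6, -11) = -13
d (Bob): max(2, -28, -13) = 2
South (Kira): min(9, 2) = 2
w (Kira): min(16, -46, -15, 39) = -46
x (Kira): min(10, -21, -26) = -26
e (Bob): max(-46, -26) = -26
y (Kira): min(-45, 4, 43, -38) = -45
z (Kira): min(-22, -39, -13, -31) = -39
f (Bob): max(-45, -39) = -39
East (Kira): min(-26, -39) = -39
start (Bob): max(15, 2, -39) = 15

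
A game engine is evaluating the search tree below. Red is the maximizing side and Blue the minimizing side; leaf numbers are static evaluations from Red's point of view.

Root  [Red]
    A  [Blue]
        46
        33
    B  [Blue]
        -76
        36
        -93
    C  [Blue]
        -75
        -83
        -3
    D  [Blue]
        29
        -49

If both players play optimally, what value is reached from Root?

A (Blue): min(46, 33) = 33
B (Blue): min(-76, 36, -93) = -93
C (Blue): min(-75, -83, -3) = -83
D (Blue): min(29, -49) = -49
Root (Red): max(33, -93, -83, -49) = 33

33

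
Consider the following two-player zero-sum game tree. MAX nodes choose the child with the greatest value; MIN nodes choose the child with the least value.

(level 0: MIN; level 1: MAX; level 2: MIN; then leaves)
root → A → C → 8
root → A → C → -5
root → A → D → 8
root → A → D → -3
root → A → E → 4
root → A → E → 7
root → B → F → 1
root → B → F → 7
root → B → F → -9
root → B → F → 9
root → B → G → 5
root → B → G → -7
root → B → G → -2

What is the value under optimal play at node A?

C (MIN): min(8, -5) = -5
D (MIN): min(8, -3) = -3
E (MIN): min(4, 7) = 4
A (MAX): max(-5, -3, 4) = 4

4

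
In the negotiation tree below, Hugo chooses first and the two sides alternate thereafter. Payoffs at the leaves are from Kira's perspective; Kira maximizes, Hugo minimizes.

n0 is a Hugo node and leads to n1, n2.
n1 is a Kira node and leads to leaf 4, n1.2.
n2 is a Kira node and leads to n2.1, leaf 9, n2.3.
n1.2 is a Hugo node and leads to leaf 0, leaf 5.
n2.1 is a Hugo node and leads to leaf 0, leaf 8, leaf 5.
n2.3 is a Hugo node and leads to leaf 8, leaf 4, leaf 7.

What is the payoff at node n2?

9

n2.1 (Hugo): min(0, 8, 5) = 0
n2.3 (Hugo): min(8, 4, 7) = 4
n2 (Kira): max(0, 9, 4) = 9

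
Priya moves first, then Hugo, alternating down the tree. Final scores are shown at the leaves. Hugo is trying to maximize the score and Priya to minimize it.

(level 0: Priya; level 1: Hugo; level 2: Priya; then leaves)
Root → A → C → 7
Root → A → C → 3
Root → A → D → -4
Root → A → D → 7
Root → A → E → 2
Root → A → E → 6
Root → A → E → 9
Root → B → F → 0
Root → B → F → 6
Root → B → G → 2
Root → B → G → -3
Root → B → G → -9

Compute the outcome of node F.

0

F (Priya): min(0, 6) = 0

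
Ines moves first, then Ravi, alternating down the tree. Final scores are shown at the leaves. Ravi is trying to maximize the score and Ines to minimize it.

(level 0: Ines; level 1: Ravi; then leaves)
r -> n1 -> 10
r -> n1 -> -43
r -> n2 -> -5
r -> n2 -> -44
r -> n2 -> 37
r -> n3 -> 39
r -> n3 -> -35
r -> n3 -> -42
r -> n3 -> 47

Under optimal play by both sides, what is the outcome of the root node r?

10

n1 (Ravi): max(10, -43) = 10
n2 (Ravi): max(-5, -44, 37) = 37
n3 (Ravi): max(39, -35, -42, 47) = 47
r (Ines): min(10, 37, 47) = 10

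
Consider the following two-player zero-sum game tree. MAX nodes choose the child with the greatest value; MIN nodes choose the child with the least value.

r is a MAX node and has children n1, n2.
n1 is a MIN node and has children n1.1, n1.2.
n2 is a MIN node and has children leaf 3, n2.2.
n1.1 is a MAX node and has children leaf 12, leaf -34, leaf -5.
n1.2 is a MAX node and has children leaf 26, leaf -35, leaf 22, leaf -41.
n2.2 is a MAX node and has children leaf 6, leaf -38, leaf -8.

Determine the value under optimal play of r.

n1.1 (MAX): max(12, -34, -5) = 12
n1.2 (MAX): max(26, -35, 22, -41) = 26
n1 (MIN): min(12, 26) = 12
n2.2 (MAX): max(6, -38, -8) = 6
n2 (MIN): min(3, 6) = 3
r (MAX): max(12, 3) = 12

12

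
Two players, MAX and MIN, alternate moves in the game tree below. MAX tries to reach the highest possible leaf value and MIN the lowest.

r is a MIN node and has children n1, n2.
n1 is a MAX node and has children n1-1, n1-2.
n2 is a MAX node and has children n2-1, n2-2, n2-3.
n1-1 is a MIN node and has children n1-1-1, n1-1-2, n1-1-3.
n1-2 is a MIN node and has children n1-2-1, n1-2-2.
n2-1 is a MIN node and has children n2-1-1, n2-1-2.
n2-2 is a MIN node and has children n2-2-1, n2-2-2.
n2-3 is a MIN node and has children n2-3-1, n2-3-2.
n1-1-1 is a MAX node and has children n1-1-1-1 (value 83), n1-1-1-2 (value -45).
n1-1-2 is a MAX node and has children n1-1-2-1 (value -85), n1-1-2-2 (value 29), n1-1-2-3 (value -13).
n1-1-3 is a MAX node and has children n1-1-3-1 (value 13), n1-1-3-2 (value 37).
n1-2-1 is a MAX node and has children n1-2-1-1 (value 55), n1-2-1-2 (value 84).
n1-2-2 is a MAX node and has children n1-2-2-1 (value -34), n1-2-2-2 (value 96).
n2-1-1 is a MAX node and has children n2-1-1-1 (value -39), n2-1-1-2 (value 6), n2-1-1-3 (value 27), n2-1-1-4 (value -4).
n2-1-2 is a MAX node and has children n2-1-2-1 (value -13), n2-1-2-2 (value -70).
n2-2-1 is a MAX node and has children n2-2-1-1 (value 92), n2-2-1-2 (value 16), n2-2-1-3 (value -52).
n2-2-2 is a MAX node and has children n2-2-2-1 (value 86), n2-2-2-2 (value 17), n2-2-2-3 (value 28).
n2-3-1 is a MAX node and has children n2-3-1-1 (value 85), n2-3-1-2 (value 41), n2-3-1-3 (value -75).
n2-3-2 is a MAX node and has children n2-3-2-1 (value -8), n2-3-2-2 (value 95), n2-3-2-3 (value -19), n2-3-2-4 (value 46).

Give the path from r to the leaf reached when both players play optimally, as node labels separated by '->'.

n1-1-1 (MAX): max(83, -45) = 83
n1-1-2 (MAX): max(-85, 29, -13) = 29
n1-1-3 (MAX): max(13, 37) = 37
n1-1 (MIN): min(83, 29, 37) = 29
n1-2-1 (MAX): max(55, 84) = 84
n1-2-2 (MAX): max(-34, 96) = 96
n1-2 (MIN): min(84, 96) = 84
n1 (MAX): max(29, 84) = 84
n2-1-1 (MAX): max(-39, 6, 27, -4) = 27
n2-1-2 (MAX): max(-13, -70) = -13
n2-1 (MIN): min(27, -13) = -13
n2-2-1 (MAX): max(92, 16, -52) = 92
n2-2-2 (MAX): max(86, 17, 28) = 86
n2-2 (MIN): min(92, 86) = 86
n2-3-1 (MAX): max(85, 41, -75) = 85
n2-3-2 (MAX): max(-8, 95, -19, 46) = 95
n2-3 (MIN): min(85, 95) = 85
n2 (MAX): max(-13, 86, 85) = 86
r (MIN): min(84, 86) = 84
At r, MIN picks n1 (lowest: 84).
At n1, MAX picks n1-2 (highest: 84).
At n1-2, MIN picks n1-2-1 (lowest: 84).
At n1-2-1, MAX picks n1-2-1-2 (highest: 84).
Terminal value 84.

r -> n1 -> n1-2 -> n1-2-1 -> n1-2-1-2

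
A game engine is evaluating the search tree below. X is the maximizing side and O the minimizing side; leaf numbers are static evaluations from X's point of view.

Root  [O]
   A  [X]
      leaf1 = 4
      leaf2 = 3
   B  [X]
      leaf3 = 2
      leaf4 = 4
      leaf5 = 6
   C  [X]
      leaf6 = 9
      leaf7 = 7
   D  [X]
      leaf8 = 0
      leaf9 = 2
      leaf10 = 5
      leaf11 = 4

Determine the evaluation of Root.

4

A (X): max(4, 3) = 4
B (X): max(2, 4, 6) = 6
C (X): max(9, 7) = 9
D (X): max(0, 2, 5, 4) = 5
Root (O): min(4, 6, 9, 5) = 4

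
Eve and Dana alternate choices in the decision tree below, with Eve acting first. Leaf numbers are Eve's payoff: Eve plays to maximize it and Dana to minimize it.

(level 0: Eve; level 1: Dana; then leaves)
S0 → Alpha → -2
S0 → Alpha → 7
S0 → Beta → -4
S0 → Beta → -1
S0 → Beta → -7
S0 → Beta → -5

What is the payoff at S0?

-2

Alpha (Dana): min(-2, 7) = -2
Beta (Dana): min(-4, -1, -7, -5) = -7
S0 (Eve): max(-2, -7) = -2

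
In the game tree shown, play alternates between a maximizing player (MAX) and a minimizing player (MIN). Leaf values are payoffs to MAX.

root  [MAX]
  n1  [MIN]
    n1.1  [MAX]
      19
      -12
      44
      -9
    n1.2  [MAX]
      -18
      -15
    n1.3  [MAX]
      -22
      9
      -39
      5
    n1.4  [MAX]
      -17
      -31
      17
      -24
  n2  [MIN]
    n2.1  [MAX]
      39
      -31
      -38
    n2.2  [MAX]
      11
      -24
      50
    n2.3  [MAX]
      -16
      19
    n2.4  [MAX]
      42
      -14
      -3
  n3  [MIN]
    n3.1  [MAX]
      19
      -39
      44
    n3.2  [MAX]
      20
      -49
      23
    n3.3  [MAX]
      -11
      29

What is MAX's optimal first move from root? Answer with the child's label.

n3

n1.1 (MAX): max(19, -12, 44, -9) = 44
n1.2 (MAX): max(-18, -15) = -15
n1.3 (MAX): max(-22, 9, -39, 5) = 9
n1.4 (MAX): max(-17, -31, 17, -24) = 17
n1 (MIN): min(44, -15, 9, 17) = -15
n2.1 (MAX): max(39, -31, -38) = 39
n2.2 (MAX): max(11, -24, 50) = 50
n2.3 (MAX): max(-16, 19) = 19
n2.4 (MAX): max(42, -14, -3) = 42
n2 (MIN): min(39, 50, 19, 42) = 19
n3.1 (MAX): max(19, -39, 44) = 44
n3.2 (MAX): max(20, -49, 23) = 23
n3.3 (MAX): max(-11, 29) = 29
n3 (MIN): min(44, 23, 29) = 23
root (MAX): max(-15, 19, 23) = 23
MAX at root wants the highest of {n1=-15, n2=19, n3=23}, so chooses n3.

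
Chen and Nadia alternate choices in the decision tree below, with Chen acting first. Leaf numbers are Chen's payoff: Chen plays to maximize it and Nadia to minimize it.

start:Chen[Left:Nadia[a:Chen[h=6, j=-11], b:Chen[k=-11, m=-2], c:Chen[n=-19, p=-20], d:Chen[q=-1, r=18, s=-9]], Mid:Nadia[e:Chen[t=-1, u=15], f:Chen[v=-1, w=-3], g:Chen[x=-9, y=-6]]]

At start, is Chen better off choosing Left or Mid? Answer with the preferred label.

a (Chen): max(6, -11) = 6
b (Chen): max(-11, -2) = -2
c (Chen): max(-19, -20) = -19
d (Chen): max(-1, 18, -9) = 18
Left (Nadia): min(6, -2, -19, 18) = -19
e (Chen): max(-1, 15) = 15
f (Chen): max(-1, -3) = -1
g (Chen): max(-9, -6) = -6
Mid (Nadia): min(15, -1, -6) = -6
Chen prefers the higher value; Left=-19, Mid=-6. Mid is better since -6 > -19.

Mid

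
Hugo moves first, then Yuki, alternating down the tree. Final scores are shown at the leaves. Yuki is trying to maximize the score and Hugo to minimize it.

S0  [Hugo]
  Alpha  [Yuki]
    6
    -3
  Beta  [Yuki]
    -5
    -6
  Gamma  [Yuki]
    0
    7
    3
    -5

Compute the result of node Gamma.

Gamma (Yuki): max(0, 7, 3, -5) = 7

7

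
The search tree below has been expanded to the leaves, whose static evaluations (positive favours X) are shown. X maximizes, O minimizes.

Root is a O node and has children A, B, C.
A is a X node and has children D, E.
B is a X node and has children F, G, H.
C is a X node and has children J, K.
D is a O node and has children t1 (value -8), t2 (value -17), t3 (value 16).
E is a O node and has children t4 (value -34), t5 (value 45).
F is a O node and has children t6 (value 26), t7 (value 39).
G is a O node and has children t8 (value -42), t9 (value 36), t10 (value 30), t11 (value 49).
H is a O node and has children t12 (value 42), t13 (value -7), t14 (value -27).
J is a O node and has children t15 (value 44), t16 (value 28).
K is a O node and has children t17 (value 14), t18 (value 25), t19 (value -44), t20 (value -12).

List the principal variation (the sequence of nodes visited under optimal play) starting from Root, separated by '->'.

Root -> A -> D -> t2

D (O): min(-8, -17, 16) = -17
E (O): min(-34, 45) = -34
A (X): max(-17, -34) = -17
F (O): min(26, 39) = 26
G (O): min(-42, 36, 30, 49) = -42
H (O): min(42, -7, -27) = -27
B (X): max(26, -42, -27) = 26
J (O): min(44, 28) = 28
K (O): min(14, 25, -44, -12) = -44
C (X): max(28, -44) = 28
Root (O): min(-17, 26, 28) = -17
At Root, O picks A (lowest: -17).
At A, X picks D (highest: -17).
At D, O picks t2 (lowest: -17).
Terminal value -17.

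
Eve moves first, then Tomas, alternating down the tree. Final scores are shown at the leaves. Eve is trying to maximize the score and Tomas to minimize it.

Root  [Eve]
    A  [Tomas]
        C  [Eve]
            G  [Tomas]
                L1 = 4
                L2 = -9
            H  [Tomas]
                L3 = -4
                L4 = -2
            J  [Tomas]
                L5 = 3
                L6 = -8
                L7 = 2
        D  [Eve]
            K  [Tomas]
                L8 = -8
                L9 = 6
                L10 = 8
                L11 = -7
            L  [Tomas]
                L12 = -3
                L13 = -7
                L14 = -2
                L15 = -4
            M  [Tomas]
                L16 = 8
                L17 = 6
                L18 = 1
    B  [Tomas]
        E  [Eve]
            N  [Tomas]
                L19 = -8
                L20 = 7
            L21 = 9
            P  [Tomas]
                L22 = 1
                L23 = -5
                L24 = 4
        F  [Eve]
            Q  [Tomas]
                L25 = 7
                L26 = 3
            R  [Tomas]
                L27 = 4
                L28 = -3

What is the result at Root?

G (Tomas): min(4, -9) = -9
H (Tomas): min(-4, -2) = -4
J (Tomas): min(3, -8, 2) = -8
C (Eve): max(-9, -4, -8) = -4
K (Tomas): min(-8, 6, 8, -7) = -8
L (Tomas): min(-3, -7, -2, -4) = -7
M (Tomas): min(8, 6, 1) = 1
D (Eve): max(-8, -7, 1) = 1
A (Tomas): min(-4, 1) = -4
N (Tomas): min(-8, 7) = -8
P (Tomas): min(1, -5, 4) = -5
E (Eve): max(-8, 9, -5) = 9
Q (Tomas): min(7, 3) = 3
R (Tomas): min(4, -3) = -3
F (Eve): max(3, -3) = 3
B (Tomas): min(9, 3) = 3
Root (Eve): max(-4, 3) = 3

3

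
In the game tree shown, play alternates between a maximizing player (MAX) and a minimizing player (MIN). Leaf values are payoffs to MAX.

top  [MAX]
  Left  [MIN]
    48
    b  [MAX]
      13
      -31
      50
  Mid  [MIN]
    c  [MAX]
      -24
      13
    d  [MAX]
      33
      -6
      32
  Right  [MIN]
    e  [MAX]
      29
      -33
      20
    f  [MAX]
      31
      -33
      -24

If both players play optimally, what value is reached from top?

b (MAX): max(13, -31, 50) = 50
Left (MIN): min(48, 50) = 48
c (MAX): max(-24, 13) = 13
d (MAX): max(33, -6, 32) = 33
Mid (MIN): min(13, 33) = 13
e (MAX): max(29, -33, 20) = 29
f (MAX): max(31, -33, -24) = 31
Right (MIN): min(29, 31) = 29
top (MAX): max(48, 13, 29) = 48

48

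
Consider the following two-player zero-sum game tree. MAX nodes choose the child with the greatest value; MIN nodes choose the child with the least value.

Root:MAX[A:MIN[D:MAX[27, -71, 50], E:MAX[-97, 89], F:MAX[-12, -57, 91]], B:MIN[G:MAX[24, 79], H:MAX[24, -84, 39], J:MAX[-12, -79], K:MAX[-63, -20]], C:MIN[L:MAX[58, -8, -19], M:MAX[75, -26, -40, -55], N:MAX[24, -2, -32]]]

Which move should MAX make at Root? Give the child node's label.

A

D (MAX): max(27, -71, 50) = 50
E (MAX): max(-97, 89) = 89
F (MAX): max(-12, -57, 91) = 91
A (MIN): min(50, 89, 91) = 50
G (MAX): max(24, 79) = 79
H (MAX): max(24, -84, 39) = 39
J (MAX): max(-12, -79) = -12
K (MAX): max(-63, -20) = -20
B (MIN): min(79, 39, -12, -20) = -20
L (MAX): max(58, -8, -19) = 58
M (MAX): max(75, -26, -40, -55) = 75
N (MAX): max(24, -2, -32) = 24
C (MIN): min(58, 75, 24) = 24
Root (MAX): max(50, -20, 24) = 50
MAX at Root wants the highest of {A=50, B=-20, C=24}, so chooses A.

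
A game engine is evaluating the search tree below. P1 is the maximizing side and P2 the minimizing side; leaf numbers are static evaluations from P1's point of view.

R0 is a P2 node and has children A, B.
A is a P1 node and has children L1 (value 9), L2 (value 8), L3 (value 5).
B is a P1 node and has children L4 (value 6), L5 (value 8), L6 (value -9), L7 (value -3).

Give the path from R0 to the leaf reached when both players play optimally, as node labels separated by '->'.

R0 -> B -> L5

A (P1): max(9, 8, 5) = 9
B (P1): max(6, 8, -9, -3) = 8
R0 (P2): min(9, 8) = 8
At R0, P2 picks B (lowest: 8).
At B, P1 picks L5 (highest: 8).
Terminal value 8.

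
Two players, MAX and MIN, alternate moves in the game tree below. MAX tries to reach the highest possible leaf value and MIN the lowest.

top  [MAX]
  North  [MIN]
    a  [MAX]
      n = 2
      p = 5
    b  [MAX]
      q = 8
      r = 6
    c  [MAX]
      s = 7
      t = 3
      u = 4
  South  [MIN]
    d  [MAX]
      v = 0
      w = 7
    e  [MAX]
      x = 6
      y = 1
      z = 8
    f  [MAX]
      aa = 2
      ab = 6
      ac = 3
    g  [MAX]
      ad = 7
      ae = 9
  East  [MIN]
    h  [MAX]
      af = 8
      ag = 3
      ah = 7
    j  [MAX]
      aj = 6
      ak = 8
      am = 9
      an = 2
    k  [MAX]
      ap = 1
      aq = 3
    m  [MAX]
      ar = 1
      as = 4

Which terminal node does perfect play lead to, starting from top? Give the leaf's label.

a (MAX): max(2, 5) = 5
b (MAX): max(8, 6) = 8
c (MAX): max(7, 3, 4) = 7
North (MIN): min(5, 8, 7) = 5
d (MAX): max(0, 7) = 7
e (MAX): max(6, 1, 8) = 8
f (MAX): max(2, 6, 3) = 6
g (MAX): max(7, 9) = 9
South (MIN): min(7, 8, 6, 9) = 6
h (MAX): max(8, 3, 7) = 8
j (MAX): max(6, 8, 9, 2) = 9
k (MAX): max(1, 3) = 3
m (MAX): max(1, 4) = 4
East (MIN): min(8, 9, 3, 4) = 3
top (MAX): max(5, 6, 3) = 6
At top, MAX picks South (highest: 6).
At South, MIN picks f (lowest: 6).
At f, MAX picks ab (highest: 6).
Terminal value 6.

ab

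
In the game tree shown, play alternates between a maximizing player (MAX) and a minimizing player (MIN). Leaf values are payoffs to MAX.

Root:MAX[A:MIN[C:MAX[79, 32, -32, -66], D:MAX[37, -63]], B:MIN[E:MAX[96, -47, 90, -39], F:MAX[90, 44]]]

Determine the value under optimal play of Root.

90

C (MAX): max(79, 32, -32, -66) = 79
D (MAX): max(37, -63) = 37
A (MIN): min(79, 37) = 37
E (MAX): max(96, -47, 90, -39) = 96
F (MAX): max(90, 44) = 90
B (MIN): min(96, 90) = 90
Root (MAX): max(37, 90) = 90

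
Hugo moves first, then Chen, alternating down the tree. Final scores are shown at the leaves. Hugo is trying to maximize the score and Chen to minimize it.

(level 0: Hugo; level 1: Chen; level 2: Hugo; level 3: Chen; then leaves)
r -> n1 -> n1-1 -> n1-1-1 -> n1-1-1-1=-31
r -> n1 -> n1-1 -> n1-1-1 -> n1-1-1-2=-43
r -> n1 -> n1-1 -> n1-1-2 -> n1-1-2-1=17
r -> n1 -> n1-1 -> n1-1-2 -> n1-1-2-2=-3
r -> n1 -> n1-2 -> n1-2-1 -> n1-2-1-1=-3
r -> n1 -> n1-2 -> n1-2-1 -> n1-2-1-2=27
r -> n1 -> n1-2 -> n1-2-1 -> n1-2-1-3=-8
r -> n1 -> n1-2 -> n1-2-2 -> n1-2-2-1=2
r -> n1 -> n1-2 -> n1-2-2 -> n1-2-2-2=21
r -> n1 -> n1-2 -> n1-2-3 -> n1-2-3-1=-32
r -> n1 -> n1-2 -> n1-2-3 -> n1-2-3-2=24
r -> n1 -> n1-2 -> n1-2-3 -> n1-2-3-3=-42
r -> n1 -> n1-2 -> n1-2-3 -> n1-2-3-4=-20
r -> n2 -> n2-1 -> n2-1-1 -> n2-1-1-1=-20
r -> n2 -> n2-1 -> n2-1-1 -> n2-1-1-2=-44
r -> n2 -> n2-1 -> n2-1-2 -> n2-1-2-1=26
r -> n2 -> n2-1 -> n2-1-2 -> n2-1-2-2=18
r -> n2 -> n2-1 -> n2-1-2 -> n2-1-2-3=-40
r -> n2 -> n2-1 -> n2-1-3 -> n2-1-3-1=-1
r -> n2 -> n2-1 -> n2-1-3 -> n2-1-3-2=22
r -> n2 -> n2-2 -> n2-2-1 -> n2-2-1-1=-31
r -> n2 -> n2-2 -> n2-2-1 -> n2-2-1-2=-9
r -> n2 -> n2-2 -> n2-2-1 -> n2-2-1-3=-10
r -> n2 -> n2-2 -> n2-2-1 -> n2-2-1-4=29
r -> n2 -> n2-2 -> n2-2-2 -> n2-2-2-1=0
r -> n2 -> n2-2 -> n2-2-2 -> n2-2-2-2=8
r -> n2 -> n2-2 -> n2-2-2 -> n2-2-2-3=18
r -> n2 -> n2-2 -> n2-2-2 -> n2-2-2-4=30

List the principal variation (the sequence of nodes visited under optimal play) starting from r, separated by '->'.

n1-1-1 (Chen): min(-31, -43) = -43
n1-1-2 (Chen): min(17, -3) = -3
n1-1 (Hugo): max(-43, -3) = -3
n1-2-1 (Chen): min(-3, 27, -8) = -8
n1-2-2 (Chen): min(2, 21) = 2
n1-2-3 (Chen): min(-32, 24, -42, -20) = -42
n1-2 (Hugo): max(-8, 2, -42) = 2
n1 (Chen): min(-3, 2) = -3
n2-1-1 (Chen): min(-20, -44) = -44
n2-1-2 (Chen): min(26, 18, -40) = -40
n2-1-3 (Chen): min(-1, 22) = -1
n2-1 (Hugo): max(-44, -40, -1) = -1
n2-2-1 (Chen): min(-31, -9, -10, 29) = -31
n2-2-2 (Chen): min(0, 8, 18, 30) = 0
n2-2 (Hugo): max(-31, 0) = 0
n2 (Chen): min(-1, 0) = -1
r (Hugo): max(-3, -1) = -1
At r, Hugo picks n2 (highest: -1).
At n2, Chen picks n2-1 (lowest: -1).
At n2-1, Hugo picks n2-1-3 (highest: -1).
At n2-1-3, Chen picks n2-1-3-1 (lowest: -1).
Terminal value -1.

r -> n2 -> n2-1 -> n2-1-3 -> n2-1-3-1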